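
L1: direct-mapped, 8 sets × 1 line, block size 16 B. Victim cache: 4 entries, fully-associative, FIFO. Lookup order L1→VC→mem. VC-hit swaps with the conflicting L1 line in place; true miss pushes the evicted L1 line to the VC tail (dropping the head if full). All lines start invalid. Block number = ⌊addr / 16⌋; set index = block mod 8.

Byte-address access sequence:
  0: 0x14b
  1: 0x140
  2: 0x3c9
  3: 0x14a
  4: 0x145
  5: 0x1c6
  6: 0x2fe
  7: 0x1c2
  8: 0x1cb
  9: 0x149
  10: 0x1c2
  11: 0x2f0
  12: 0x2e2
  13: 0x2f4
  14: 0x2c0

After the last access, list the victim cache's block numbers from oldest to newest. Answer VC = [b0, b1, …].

0: 0x14b (blk 20, set 4) → MISS  vc=[]
1: 0x140 (blk 20, set 4) → L1-HIT  vc=[]
2: 0x3c9 (blk 60, set 4) → MISS  vc=[20]
3: 0x14a (blk 20, set 4) → VC-HIT  vc=[60]
4: 0x145 (blk 20, set 4) → L1-HIT  vc=[60]
5: 0x1c6 (blk 28, set 4) → MISS  vc=[60, 20]
6: 0x2fe (blk 47, set 7) → MISS  vc=[60, 20]
7: 0x1c2 (blk 28, set 4) → L1-HIT  vc=[60, 20]
8: 0x1cb (blk 28, set 4) → L1-HIT  vc=[60, 20]
9: 0x149 (blk 20, set 4) → VC-HIT  vc=[60, 28]
10: 0x1c2 (blk 28, set 4) → VC-HIT  vc=[60, 20]
11: 0x2f0 (blk 47, set 7) → L1-HIT  vc=[60, 20]
12: 0x2e2 (blk 46, set 6) → MISS  vc=[60, 20]
13: 0x2f4 (blk 47, set 7) → L1-HIT  vc=[60, 20]
14: 0x2c0 (blk 44, set 4) → MISS  vc=[60, 20, 28]

VC = [60, 20, 28]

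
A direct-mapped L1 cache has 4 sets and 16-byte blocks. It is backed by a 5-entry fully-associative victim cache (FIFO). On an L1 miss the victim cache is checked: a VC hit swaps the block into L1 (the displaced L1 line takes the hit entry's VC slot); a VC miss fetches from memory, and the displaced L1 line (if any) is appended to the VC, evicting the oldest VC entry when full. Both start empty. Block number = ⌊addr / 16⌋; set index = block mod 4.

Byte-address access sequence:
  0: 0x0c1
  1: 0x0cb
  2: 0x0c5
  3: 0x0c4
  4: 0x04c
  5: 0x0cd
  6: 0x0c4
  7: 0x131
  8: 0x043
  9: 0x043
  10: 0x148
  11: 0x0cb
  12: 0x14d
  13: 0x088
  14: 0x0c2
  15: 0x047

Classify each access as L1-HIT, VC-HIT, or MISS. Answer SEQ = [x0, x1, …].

#0 0xc1→b12/s0 MISS; vc=[]
#1 0xcb→b12/s0 L1-HIT; vc=[]
#2 0xc5→b12/s0 L1-HIT; vc=[]
#3 0xc4→b12/s0 L1-HIT; vc=[]
#4 0x4c→b4/s0 MISS; vc=[12]
#5 0xcd→b12/s0 VC-HIT; vc=[4]
#6 0xc4→b12/s0 L1-HIT; vc=[4]
#7 0x131→b19/s3 MISS; vc=[4]
#8 0x43→b4/s0 VC-HIT; vc=[12]
#9 0x43→b4/s0 L1-HIT; vc=[12]
#10 0x148→b20/s0 MISS; vc=[12,4]
#11 0xcb→b12/s0 VC-HIT; vc=[20,4]
#12 0x14d→b20/s0 VC-HIT; vc=[12,4]
#13 0x88→b8/s0 MISS; vc=[12,4,20]
#14 0xc2→b12/s0 VC-HIT; vc=[8,4,20]
#15 0x47→b4/s0 VC-HIT; vc=[8,12,20]

SEQ = [MISS, L1-HIT, L1-HIT, L1-HIT, MISS, VC-HIT, L1-HIT, MISS, VC-HIT, L1-HIT, MISS, VC-HIT, VC-HIT, MISS, VC-HIT, VC-HIT]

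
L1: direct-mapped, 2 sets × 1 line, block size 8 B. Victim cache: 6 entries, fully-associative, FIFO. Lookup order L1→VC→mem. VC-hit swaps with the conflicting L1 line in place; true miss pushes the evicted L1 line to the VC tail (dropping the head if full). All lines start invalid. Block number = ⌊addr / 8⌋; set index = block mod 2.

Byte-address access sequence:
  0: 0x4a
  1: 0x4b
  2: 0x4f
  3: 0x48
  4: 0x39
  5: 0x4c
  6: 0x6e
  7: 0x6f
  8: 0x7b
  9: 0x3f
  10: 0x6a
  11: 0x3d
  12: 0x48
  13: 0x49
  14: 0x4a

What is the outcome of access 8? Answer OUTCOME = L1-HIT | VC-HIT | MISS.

OUTCOME = MISS

  [0] addr=0x4a blk=9 s=1: MISS | VC []
  [1] addr=0x4b blk=9 s=1: L1-HIT | VC []
  [2] addr=0x4f blk=9 s=1: L1-HIT | VC []
  [3] addr=0x48 blk=9 s=1: L1-HIT | VC []
  [4] addr=0x39 blk=7 s=1: MISS | VC [9]
  [5] addr=0x4c blk=9 s=1: VC-HIT | VC [7]
  [6] addr=0x6e blk=13 s=1: MISS | VC [7, 9]
  [7] addr=0x6f blk=13 s=1: L1-HIT | VC [7, 9]
  [8] addr=0x7b blk=15 s=1: MISS | VC [7, 9, 13]
  [9] addr=0x3f blk=7 s=1: VC-HIT | VC [15, 9, 13]
  [10] addr=0x6a blk=13 s=1: VC-HIT | VC [15, 9, 7]
  [11] addr=0x3d blk=7 s=1: VC-HIT | VC [15, 9, 13]
  [12] addr=0x48 blk=9 s=1: VC-HIT | VC [15, 7, 13]
  [13] addr=0x49 blk=9 s=1: L1-HIT | VC [15, 7, 13]
  [14] addr=0x4a blk=9 s=1: L1-HIT | VC [15, 7, 13]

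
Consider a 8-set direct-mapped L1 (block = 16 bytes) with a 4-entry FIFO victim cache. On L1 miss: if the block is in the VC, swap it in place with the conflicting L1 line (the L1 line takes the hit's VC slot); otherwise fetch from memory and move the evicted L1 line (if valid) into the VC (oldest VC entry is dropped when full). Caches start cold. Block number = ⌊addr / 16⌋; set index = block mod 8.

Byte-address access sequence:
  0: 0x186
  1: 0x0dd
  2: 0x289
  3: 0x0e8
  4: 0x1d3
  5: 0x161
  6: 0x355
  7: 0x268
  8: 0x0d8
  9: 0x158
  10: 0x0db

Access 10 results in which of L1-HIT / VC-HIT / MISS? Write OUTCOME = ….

OUTCOME = VC-HIT

  [0] addr=0x186 blk=24 s=0: MISS | VC []
  [1] addr=0xdd blk=13 s=5: MISS | VC []
  [2] addr=0x289 blk=40 s=0: MISS | VC [24]
  [3] addr=0xe8 blk=14 s=6: MISS | VC [24]
  [4] addr=0x1d3 blk=29 s=5: MISS | VC [24, 13]
  [5] addr=0x161 blk=22 s=6: MISS | VC [24, 13, 14]
  [6] addr=0x355 blk=53 s=5: MISS | VC [24, 13, 14, 29]
  [7] addr=0x268 blk=38 s=6: MISS | VC [13, 14, 29, 22]
  [8] addr=0xd8 blk=13 s=5: VC-HIT | VC [53, 14, 29, 22]
  [9] addr=0x158 blk=21 s=5: MISS | VC [14, 29, 22, 13]
  [10] addr=0xdb blk=13 s=5: VC-HIT | VC [14, 29, 22, 21]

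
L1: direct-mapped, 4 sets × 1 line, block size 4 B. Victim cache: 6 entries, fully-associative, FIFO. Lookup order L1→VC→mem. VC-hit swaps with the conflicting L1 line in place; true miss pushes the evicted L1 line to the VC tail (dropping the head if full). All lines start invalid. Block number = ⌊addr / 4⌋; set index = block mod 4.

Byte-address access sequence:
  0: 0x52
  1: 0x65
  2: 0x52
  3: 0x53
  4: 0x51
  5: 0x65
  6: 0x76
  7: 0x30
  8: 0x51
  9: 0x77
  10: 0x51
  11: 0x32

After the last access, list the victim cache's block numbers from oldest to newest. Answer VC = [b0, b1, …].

VC = [25, 20]

  [0] addr=0x52 blk=20 s=0: MISS | VC []
  [1] addr=0x65 blk=25 s=1: MISS | VC []
  [2] addr=0x52 blk=20 s=0: L1-HIT | VC []
  [3] addr=0x53 blk=20 s=0: L1-HIT | VC []
  [4] addr=0x51 blk=20 s=0: L1-HIT | VC []
  [5] addr=0x65 blk=25 s=1: L1-HIT | VC []
  [6] addr=0x76 blk=29 s=1: MISS | VC [25]
  [7] addr=0x30 blk=12 s=0: MISS | VC [25, 20]
  [8] addr=0x51 blk=20 s=0: VC-HIT | VC [25, 12]
  [9] addr=0x77 blk=29 s=1: L1-HIT | VC [25, 12]
  [10] addr=0x51 blk=20 s=0: L1-HIT | VC [25, 12]
  [11] addr=0x32 blk=12 s=0: VC-HIT | VC [25, 20]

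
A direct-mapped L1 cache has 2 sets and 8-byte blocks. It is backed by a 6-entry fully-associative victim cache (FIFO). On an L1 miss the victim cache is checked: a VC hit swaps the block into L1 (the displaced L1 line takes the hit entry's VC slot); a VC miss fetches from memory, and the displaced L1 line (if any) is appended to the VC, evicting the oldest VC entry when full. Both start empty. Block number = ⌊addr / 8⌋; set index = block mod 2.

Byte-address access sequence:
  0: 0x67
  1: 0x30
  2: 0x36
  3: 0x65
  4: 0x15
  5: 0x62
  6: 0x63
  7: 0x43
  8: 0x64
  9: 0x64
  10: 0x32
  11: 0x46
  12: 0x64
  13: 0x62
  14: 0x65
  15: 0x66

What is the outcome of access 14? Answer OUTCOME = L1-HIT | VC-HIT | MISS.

OUTCOME = L1-HIT

0: 0x67 (blk 12, set 0) → MISS  vc=[]
1: 0x30 (blk 6, set 0) → MISS  vc=[12]
2: 0x36 (blk 6, set 0) → L1-HIT  vc=[12]
3: 0x65 (blk 12, set 0) → VC-HIT  vc=[6]
4: 0x15 (blk 2, set 0) → MISS  vc=[6, 12]
5: 0x62 (blk 12, set 0) → VC-HIT  vc=[6, 2]
6: 0x63 (blk 12, set 0) → L1-HIT  vc=[6, 2]
7: 0x43 (blk 8, set 0) → MISS  vc=[6, 2, 12]
8: 0x64 (blk 12, set 0) → VC-HIT  vc=[6, 2, 8]
9: 0x64 (blk 12, set 0) → L1-HIT  vc=[6, 2, 8]
10: 0x32 (blk 6, set 0) → VC-HIT  vc=[12, 2, 8]
11: 0x46 (blk 8, set 0) → VC-HIT  vc=[12, 2, 6]
12: 0x64 (blk 12, set 0) → VC-HIT  vc=[8, 2, 6]
13: 0x62 (blk 12, set 0) → L1-HIT  vc=[8, 2, 6]
14: 0x65 (blk 12, set 0) → L1-HIT  vc=[8, 2, 6]
15: 0x66 (blk 12, set 0) → L1-HIT  vc=[8, 2, 6]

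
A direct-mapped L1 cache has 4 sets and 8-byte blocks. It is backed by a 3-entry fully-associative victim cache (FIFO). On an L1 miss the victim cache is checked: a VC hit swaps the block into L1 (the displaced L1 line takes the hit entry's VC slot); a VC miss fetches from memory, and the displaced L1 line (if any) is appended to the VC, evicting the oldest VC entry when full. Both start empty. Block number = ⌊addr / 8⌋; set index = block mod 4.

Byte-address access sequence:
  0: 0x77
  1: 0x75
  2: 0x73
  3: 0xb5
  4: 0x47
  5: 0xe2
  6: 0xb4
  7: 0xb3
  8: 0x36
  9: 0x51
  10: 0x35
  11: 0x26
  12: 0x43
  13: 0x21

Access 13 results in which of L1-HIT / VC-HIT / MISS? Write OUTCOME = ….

0: 0x77 (blk 14, set 2) → MISS  vc=[]
1: 0x75 (blk 14, set 2) → L1-HIT  vc=[]
2: 0x73 (blk 14, set 2) → L1-HIT  vc=[]
3: 0xb5 (blk 22, set 2) → MISS  vc=[14]
4: 0x47 (blk 8, set 0) → MISS  vc=[14]
5: 0xe2 (blk 28, set 0) → MISS  vc=[14, 8]
6: 0xb4 (blk 22, set 2) → L1-HIT  vc=[14, 8]
7: 0xb3 (blk 22, set 2) → L1-HIT  vc=[14, 8]
8: 0x36 (blk 6, set 2) → MISS  vc=[14, 8, 22]
9: 0x51 (blk 10, set 2) → MISS  vc=[8, 22, 6]
10: 0x35 (blk 6, set 2) → VC-HIT  vc=[8, 22, 10]
11: 0x26 (blk 4, set 0) → MISS  vc=[22, 10, 28]
12: 0x43 (blk 8, set 0) → MISS  vc=[10, 28, 4]
13: 0x21 (blk 4, set 0) → VC-HIT  vc=[10, 28, 8]

OUTCOME = VC-HIT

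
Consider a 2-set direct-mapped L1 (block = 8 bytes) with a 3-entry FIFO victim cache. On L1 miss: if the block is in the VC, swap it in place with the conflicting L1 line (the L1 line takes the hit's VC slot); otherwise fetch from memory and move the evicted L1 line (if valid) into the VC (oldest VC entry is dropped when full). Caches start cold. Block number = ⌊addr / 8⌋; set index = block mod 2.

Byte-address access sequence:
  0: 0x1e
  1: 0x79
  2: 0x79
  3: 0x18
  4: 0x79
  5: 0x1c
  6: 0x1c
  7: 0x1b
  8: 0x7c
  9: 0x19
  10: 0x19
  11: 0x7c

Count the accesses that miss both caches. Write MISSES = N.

0: 0x1e (blk 3, set 1) → MISS  vc=[]
1: 0x79 (blk 15, set 1) → MISS  vc=[3]
2: 0x79 (blk 15, set 1) → L1-HIT  vc=[3]
3: 0x18 (blk 3, set 1) → VC-HIT  vc=[15]
4: 0x79 (blk 15, set 1) → VC-HIT  vc=[3]
5: 0x1c (blk 3, set 1) → VC-HIT  vc=[15]
6: 0x1c (blk 3, set 1) → L1-HIT  vc=[15]
7: 0x1b (blk 3, set 1) → L1-HIT  vc=[15]
8: 0x7c (blk 15, set 1) → VC-HIT  vc=[3]
9: 0x19 (blk 3, set 1) → VC-HIT  vc=[15]
10: 0x19 (blk 3, set 1) → L1-HIT  vc=[15]
11: 0x7c (blk 15, set 1) → VC-HIT  vc=[3]

MISSES = 2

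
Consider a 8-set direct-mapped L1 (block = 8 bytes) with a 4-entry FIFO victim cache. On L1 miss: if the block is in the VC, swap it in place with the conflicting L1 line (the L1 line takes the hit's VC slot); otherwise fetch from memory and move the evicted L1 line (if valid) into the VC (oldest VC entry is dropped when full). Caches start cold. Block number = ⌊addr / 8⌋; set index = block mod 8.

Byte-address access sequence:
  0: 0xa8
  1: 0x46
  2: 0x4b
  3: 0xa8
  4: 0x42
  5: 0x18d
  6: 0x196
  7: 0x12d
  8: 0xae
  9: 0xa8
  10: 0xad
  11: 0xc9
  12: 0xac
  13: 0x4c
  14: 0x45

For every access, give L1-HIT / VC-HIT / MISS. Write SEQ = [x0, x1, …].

0: 0xa8 (blk 21, set 5) → MISS  vc=[]
1: 0x46 (blk 8, set 0) → MISS  vc=[]
2: 0x4b (blk 9, set 1) → MISS  vc=[]
3: 0xa8 (blk 21, set 5) → L1-HIT  vc=[]
4: 0x42 (blk 8, set 0) → L1-HIT  vc=[]
5: 0x18d (blk 49, set 1) → MISS  vc=[9]
6: 0x196 (blk 50, set 2) → MISS  vc=[9]
7: 0x12d (blk 37, set 5) → MISS  vc=[9, 21]
8: 0xae (blk 21, set 5) → VC-HIT  vc=[9, 37]
9: 0xa8 (blk 21, set 5) → L1-HIT  vc=[9, 37]
10: 0xad (blk 21, set 5) → L1-HIT  vc=[9, 37]
11: 0xc9 (blk 25, set 1) → MISS  vc=[9, 37, 49]
12: 0xac (blk 21, set 5) → L1-HIT  vc=[9, 37, 49]
13: 0x4c (blk 9, set 1) → VC-HIT  vc=[25, 37, 49]
14: 0x45 (blk 8, set 0) → L1-HIT  vc=[25, 37, 49]

SEQ = [MISS, MISS, MISS, L1-HIT, L1-HIT, MISS, MISS, MISS, VC-HIT, L1-HIT, L1-HIT, MISS, L1-HIT, VC-HIT, L1-HIT]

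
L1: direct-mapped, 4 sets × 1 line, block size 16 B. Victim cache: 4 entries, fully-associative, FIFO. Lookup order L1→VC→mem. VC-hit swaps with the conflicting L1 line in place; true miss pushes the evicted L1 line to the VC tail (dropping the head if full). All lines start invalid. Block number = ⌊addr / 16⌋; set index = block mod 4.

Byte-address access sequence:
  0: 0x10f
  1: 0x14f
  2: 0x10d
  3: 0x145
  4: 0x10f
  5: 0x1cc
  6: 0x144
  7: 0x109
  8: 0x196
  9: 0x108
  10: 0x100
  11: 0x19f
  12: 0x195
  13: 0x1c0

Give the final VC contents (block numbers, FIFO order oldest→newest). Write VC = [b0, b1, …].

#0 0x10f→b16/s0 MISS; vc=[]
#1 0x14f→b20/s0 MISS; vc=[16]
#2 0x10d→b16/s0 VC-HIT; vc=[20]
#3 0x145→b20/s0 VC-HIT; vc=[16]
#4 0x10f→b16/s0 VC-HIT; vc=[20]
#5 0x1cc→b28/s0 MISS; vc=[20,16]
#6 0x144→b20/s0 VC-HIT; vc=[28,16]
#7 0x109→b16/s0 VC-HIT; vc=[28,20]
#8 0x196→b25/s1 MISS; vc=[28,20]
#9 0x108→b16/s0 L1-HIT; vc=[28,20]
#10 0x100→b16/s0 L1-HIT; vc=[28,20]
#11 0x19f→b25/s1 L1-HIT; vc=[28,20]
#12 0x195→b25/s1 L1-HIT; vc=[28,20]
#13 0x1c0→b28/s0 VC-HIT; vc=[16,20]

VC = [16, 20]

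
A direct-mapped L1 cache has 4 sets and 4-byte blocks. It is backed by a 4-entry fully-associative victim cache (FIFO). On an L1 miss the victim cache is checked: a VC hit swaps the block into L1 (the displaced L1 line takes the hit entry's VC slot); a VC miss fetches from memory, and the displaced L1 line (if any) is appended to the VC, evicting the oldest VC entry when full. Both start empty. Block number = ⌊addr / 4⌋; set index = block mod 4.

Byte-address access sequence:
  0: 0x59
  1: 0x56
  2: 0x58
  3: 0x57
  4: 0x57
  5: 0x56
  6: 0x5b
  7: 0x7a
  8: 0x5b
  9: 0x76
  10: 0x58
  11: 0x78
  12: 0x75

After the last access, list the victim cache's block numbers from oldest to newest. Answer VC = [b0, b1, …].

#0 0x59→b22/s2 MISS; vc=[]
#1 0x56→b21/s1 MISS; vc=[]
#2 0x58→b22/s2 L1-HIT; vc=[]
#3 0x57→b21/s1 L1-HIT; vc=[]
#4 0x57→b21/s1 L1-HIT; vc=[]
#5 0x56→b21/s1 L1-HIT; vc=[]
#6 0x5b→b22/s2 L1-HIT; vc=[]
#7 0x7a→b30/s2 MISS; vc=[22]
#8 0x5b→b22/s2 VC-HIT; vc=[30]
#9 0x76→b29/s1 MISS; vc=[30,21]
#10 0x58→b22/s2 L1-HIT; vc=[30,21]
#11 0x78→b30/s2 VC-HIT; vc=[22,21]
#12 0x75→b29/s1 L1-HIT; vc=[22,21]

VC = [22, 21]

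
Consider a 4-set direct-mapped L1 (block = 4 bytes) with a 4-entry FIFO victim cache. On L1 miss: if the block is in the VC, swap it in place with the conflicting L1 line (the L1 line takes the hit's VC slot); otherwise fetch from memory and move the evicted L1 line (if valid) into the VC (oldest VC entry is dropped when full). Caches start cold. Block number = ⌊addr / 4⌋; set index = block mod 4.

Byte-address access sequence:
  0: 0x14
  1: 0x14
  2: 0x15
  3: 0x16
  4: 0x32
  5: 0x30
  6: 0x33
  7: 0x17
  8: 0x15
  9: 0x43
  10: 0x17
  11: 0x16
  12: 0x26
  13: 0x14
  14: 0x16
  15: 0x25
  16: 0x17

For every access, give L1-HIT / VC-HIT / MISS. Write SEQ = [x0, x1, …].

SEQ = [MISS, L1-HIT, L1-HIT, L1-HIT, MISS, L1-HIT, L1-HIT, L1-HIT, L1-HIT, MISS, L1-HIT, L1-HIT, MISS, VC-HIT, L1-HIT, VC-HIT, VC-HIT]

  [0] addr=0x14 blk=5 s=1: MISS | VC []
  [1] addr=0x14 blk=5 s=1: L1-HIT | VC []
  [2] addr=0x15 blk=5 s=1: L1-HIT | VC []
  [3] addr=0x16 blk=5 s=1: L1-HIT | VC []
  [4] addr=0x32 blk=12 s=0: MISS | VC []
  [5] addr=0x30 blk=12 s=0: L1-HIT | VC []
  [6] addr=0x33 blk=12 s=0: L1-HIT | VC []
  [7] addr=0x17 blk=5 s=1: L1-HIT | VC []
  [8] addr=0x15 blk=5 s=1: L1-HIT | VC []
  [9] addr=0x43 blk=16 s=0: MISS | VC [12]
  [10] addr=0x17 blk=5 s=1: L1-HIT | VC [12]
  [11] addr=0x16 blk=5 s=1: L1-HIT | VC [12]
  [12] addr=0x26 blk=9 s=1: MISS | VC [12, 5]
  [13] addr=0x14 blk=5 s=1: VC-HIT | VC [12, 9]
  [14] addr=0x16 blk=5 s=1: L1-HIT | VC [12, 9]
  [15] addr=0x25 blk=9 s=1: VC-HIT | VC [12, 5]
  [16] addr=0x17 blk=5 s=1: VC-HIT | VC [12, 9]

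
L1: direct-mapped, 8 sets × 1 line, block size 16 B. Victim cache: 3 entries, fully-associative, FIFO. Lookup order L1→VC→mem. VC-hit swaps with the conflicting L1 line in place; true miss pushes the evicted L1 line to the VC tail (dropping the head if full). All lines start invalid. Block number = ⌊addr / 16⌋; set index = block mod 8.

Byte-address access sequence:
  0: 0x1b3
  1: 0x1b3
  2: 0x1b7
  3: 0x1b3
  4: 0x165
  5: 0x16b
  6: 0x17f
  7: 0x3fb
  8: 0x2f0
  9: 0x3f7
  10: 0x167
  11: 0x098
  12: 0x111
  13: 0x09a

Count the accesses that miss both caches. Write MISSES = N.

MISSES = 7

0: 0x1b3 (blk 27, set 3) → MISS  vc=[]
1: 0x1b3 (blk 27, set 3) → L1-HIT  vc=[]
2: 0x1b7 (blk 27, set 3) → L1-HIT  vc=[]
3: 0x1b3 (blk 27, set 3) → L1-HIT  vc=[]
4: 0x165 (blk 22, set 6) → MISS  vc=[]
5: 0x16b (blk 22, set 6) → L1-HIT  vc=[]
6: 0x17f (blk 23, set 7) → MISS  vc=[]
7: 0x3fb (blk 63, set 7) → MISS  vc=[23]
8: 0x2f0 (blk 47, set 7) → MISS  vc=[23, 63]
9: 0x3f7 (blk 63, set 7) → VC-HIT  vc=[23, 47]
10: 0x167 (blk 22, set 6) → L1-HIT  vc=[23, 47]
11: 0x98 (blk 9, set 1) → MISS  vc=[23, 47]
12: 0x111 (blk 17, set 1) → MISS  vc=[23, 47, 9]
13: 0x9a (blk 9, set 1) → VC-HIT  vc=[23, 47, 17]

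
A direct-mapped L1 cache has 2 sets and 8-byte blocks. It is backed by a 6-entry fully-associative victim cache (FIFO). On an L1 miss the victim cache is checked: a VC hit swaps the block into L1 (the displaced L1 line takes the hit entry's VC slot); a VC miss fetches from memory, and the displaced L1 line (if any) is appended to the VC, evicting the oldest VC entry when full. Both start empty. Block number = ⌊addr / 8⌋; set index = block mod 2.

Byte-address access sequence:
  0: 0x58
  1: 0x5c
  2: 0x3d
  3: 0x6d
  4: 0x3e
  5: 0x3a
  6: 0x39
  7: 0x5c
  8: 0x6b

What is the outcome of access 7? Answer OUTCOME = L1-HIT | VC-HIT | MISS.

OUTCOME = VC-HIT

  [0] addr=0x58 blk=11 s=1: MISS | VC []
  [1] addr=0x5c blk=11 s=1: L1-HIT | VC []
  [2] addr=0x3d blk=7 s=1: MISS | VC [11]
  [3] addr=0x6d blk=13 s=1: MISS | VC [11, 7]
  [4] addr=0x3e blk=7 s=1: VC-HIT | VC [11, 13]
  [5] addr=0x3a blk=7 s=1: L1-HIT | VC [11, 13]
  [6] addr=0x39 blk=7 s=1: L1-HIT | VC [11, 13]
  [7] addr=0x5c blk=11 s=1: VC-HIT | VC [7, 13]
  [8] addr=0x6b blk=13 s=1: VC-HIT | VC [7, 11]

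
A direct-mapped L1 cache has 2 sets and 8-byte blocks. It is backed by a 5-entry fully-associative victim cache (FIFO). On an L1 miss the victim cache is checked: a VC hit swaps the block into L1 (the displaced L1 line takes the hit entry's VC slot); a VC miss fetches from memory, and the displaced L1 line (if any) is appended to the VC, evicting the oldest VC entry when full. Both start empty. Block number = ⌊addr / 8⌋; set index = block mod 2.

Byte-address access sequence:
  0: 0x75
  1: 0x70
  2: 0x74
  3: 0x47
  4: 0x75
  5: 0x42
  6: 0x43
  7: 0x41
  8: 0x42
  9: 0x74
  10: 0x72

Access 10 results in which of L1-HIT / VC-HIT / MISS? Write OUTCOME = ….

OUTCOME = L1-HIT

0: 0x75 (blk 14, set 0) → MISS  vc=[]
1: 0x70 (blk 14, set 0) → L1-HIT  vc=[]
2: 0x74 (blk 14, set 0) → L1-HIT  vc=[]
3: 0x47 (blk 8, set 0) → MISS  vc=[14]
4: 0x75 (blk 14, set 0) → VC-HIT  vc=[8]
5: 0x42 (blk 8, set 0) → VC-HIT  vc=[14]
6: 0x43 (blk 8, set 0) → L1-HIT  vc=[14]
7: 0x41 (blk 8, set 0) → L1-HIT  vc=[14]
8: 0x42 (blk 8, set 0) → L1-HIT  vc=[14]
9: 0x74 (blk 14, set 0) → VC-HIT  vc=[8]
10: 0x72 (blk 14, set 0) → L1-HIT  vc=[8]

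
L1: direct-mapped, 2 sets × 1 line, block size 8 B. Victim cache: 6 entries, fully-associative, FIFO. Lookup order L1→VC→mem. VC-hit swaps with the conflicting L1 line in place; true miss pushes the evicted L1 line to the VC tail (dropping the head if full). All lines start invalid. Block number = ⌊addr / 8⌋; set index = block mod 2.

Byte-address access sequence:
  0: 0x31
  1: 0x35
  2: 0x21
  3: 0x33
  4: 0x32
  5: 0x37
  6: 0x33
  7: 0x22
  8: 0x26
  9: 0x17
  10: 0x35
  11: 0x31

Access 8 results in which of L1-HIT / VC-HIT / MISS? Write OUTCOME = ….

#0 0x31→b6/s0 MISS; vc=[]
#1 0x35→b6/s0 L1-HIT; vc=[]
#2 0x21→b4/s0 MISS; vc=[6]
#3 0x33→b6/s0 VC-HIT; vc=[4]
#4 0x32→b6/s0 L1-HIT; vc=[4]
#5 0x37→b6/s0 L1-HIT; vc=[4]
#6 0x33→b6/s0 L1-HIT; vc=[4]
#7 0x22→b4/s0 VC-HIT; vc=[6]
#8 0x26→b4/s0 L1-HIT; vc=[6]
#9 0x17→b2/s0 MISS; vc=[6,4]
#10 0x35→b6/s0 VC-HIT; vc=[2,4]
#11 0x31→b6/s0 L1-HIT; vc=[2,4]

OUTCOME = L1-HIT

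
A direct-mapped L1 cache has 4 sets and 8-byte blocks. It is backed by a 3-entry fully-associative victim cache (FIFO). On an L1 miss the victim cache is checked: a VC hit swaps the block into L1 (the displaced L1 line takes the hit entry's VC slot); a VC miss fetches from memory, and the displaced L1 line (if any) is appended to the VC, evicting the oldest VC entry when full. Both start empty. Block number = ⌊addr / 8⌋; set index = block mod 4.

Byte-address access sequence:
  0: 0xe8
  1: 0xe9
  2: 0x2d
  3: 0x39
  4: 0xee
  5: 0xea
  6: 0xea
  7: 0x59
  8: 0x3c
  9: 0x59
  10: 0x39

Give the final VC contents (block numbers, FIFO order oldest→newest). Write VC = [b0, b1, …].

0: 0xe8 (blk 29, set 1) → MISS  vc=[]
1: 0xe9 (blk 29, set 1) → L1-HIT  vc=[]
2: 0x2d (blk 5, set 1) → MISS  vc=[29]
3: 0x39 (blk 7, set 3) → MISS  vc=[29]
4: 0xee (blk 29, set 1) → VC-HIT  vc=[5]
5: 0xea (blk 29, set 1) → L1-HIT  vc=[5]
6: 0xea (blk 29, set 1) → L1-HIT  vc=[5]
7: 0x59 (blk 11, set 3) → MISS  vc=[5, 7]
8: 0x3c (blk 7, set 3) → VC-HIT  vc=[5, 11]
9: 0x59 (blk 11, set 3) → VC-HIT  vc=[5, 7]
10: 0x39 (blk 7, set 3) → VC-HIT  vc=[5, 11]

VC = [5, 11]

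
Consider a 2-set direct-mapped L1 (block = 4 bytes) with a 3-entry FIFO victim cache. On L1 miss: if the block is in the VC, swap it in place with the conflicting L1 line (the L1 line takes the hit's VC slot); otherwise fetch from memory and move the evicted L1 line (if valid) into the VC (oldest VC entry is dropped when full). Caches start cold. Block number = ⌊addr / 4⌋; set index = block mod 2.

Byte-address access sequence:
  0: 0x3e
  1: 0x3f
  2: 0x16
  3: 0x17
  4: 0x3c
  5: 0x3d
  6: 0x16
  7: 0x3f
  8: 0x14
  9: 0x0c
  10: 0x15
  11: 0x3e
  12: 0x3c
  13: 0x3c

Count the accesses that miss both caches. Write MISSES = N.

MISSES = 3

  [0] addr=0x3e blk=15 s=1: MISS | VC []
  [1] addr=0x3f blk=15 s=1: L1-HIT | VC []
  [2] addr=0x16 blk=5 s=1: MISS | VC [15]
  [3] addr=0x17 blk=5 s=1: L1-HIT | VC [15]
  [4] addr=0x3c blk=15 s=1: VC-HIT | VC [5]
  [5] addr=0x3d blk=15 s=1: L1-HIT | VC [5]
  [6] addr=0x16 blk=5 s=1: VC-HIT | VC [15]
  [7] addr=0x3f blk=15 s=1: VC-HIT | VC [5]
  [8] addr=0x14 blk=5 s=1: VC-HIT | VC [15]
  [9] addr=0xc blk=3 s=1: MISS | VC [15, 5]
  [10] addr=0x15 blk=5 s=1: VC-HIT | VC [15, 3]
  [11] addr=0x3e blk=15 s=1: VC-HIT | VC [5, 3]
  [12] addr=0x3c blk=15 s=1: L1-HIT | VC [5, 3]
  [13] addr=0x3c blk=15 s=1: L1-HIT | VC [5, 3]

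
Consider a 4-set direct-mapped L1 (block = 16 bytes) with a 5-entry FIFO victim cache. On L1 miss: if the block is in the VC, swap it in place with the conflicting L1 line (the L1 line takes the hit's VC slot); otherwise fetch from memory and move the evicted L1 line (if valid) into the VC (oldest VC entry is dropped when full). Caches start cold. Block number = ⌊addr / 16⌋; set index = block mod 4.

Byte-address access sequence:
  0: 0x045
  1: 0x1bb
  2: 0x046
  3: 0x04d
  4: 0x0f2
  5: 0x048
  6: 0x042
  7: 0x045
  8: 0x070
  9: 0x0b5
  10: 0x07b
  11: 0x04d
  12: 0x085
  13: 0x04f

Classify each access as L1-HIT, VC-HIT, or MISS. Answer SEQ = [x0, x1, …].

SEQ = [MISS, MISS, L1-HIT, L1-HIT, MISS, L1-HIT, L1-HIT, L1-HIT, MISS, MISS, VC-HIT, L1-HIT, MISS, VC-HIT]

#0 0x45→b4/s0 MISS; vc=[]
#1 0x1bb→b27/s3 MISS; vc=[]
#2 0x46→b4/s0 L1-HIT; vc=[]
#3 0x4d→b4/s0 L1-HIT; vc=[]
#4 0xf2→b15/s3 MISS; vc=[27]
#5 0x48→b4/s0 L1-HIT; vc=[27]
#6 0x42→b4/s0 L1-HIT; vc=[27]
#7 0x45→b4/s0 L1-HIT; vc=[27]
#8 0x70→b7/s3 MISS; vc=[27,15]
#9 0xb5→b11/s3 MISS; vc=[27,15,7]
#10 0x7b→b7/s3 VC-HIT; vc=[27,15,11]
#11 0x4d→b4/s0 L1-HIT; vc=[27,15,11]
#12 0x85→b8/s0 MISS; vc=[27,15,11,4]
#13 0x4f→b4/s0 VC-HIT; vc=[27,15,11,8]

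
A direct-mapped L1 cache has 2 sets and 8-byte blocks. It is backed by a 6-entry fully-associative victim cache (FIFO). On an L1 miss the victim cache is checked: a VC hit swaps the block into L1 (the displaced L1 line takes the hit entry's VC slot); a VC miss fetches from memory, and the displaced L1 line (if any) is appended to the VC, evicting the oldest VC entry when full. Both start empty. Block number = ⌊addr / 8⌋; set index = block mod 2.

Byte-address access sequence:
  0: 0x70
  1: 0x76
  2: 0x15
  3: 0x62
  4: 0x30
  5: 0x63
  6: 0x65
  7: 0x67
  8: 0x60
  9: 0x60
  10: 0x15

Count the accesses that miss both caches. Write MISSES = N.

  [0] addr=0x70 blk=14 s=0: MISS | VC []
  [1] addr=0x76 blk=14 s=0: L1-HIT | VC []
  [2] addr=0x15 blk=2 s=0: MISS | VC [14]
  [3] addr=0x62 blk=12 s=0: MISS | VC [14, 2]
  [4] addr=0x30 blk=6 s=0: MISS | VC [14, 2, 12]
  [5] addr=0x63 blk=12 s=0: VC-HIT | VC [14, 2, 6]
  [6] addr=0x65 blk=12 s=0: L1-HIT | VC [14, 2, 6]
  [7] addr=0x67 blk=12 s=0: L1-HIT | VC [14, 2, 6]
  [8] addr=0x60 blk=12 s=0: L1-HIT | VC [14, 2, 6]
  [9] addr=0x60 blk=12 s=0: L1-HIT | VC [14, 2, 6]
  [10] addr=0x15 blk=2 s=0: VC-HIT | VC [14, 12, 6]

MISSES = 4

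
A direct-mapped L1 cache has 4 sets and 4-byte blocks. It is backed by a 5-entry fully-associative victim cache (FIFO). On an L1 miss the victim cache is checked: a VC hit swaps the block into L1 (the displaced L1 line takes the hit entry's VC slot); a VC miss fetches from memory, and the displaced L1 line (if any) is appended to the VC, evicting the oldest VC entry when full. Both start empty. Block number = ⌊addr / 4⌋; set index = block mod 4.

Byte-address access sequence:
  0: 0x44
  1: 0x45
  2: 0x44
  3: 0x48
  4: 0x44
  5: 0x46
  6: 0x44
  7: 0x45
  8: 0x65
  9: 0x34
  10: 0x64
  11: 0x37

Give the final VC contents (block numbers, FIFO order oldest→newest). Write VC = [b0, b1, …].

VC = [17, 25]

  [0] addr=0x44 blk=17 s=1: MISS | VC []
  [1] addr=0x45 blk=17 s=1: L1-HIT | VC []
  [2] addr=0x44 blk=17 s=1: L1-HIT | VC []
  [3] addr=0x48 blk=18 s=2: MISS | VC []
  [4] addr=0x44 blk=17 s=1: L1-HIT | VC []
  [5] addr=0x46 blk=17 s=1: L1-HIT | VC []
  [6] addr=0x44 blk=17 s=1: L1-HIT | VC []
  [7] addr=0x45 blk=17 s=1: L1-HIT | VC []
  [8] addr=0x65 blk=25 s=1: MISS | VC [17]
  [9] addr=0x34 blk=13 s=1: MISS | VC [17, 25]
  [10] addr=0x64 blk=25 s=1: VC-HIT | VC [17, 13]
  [11] addr=0x37 blk=13 s=1: VC-HIT | VC [17, 25]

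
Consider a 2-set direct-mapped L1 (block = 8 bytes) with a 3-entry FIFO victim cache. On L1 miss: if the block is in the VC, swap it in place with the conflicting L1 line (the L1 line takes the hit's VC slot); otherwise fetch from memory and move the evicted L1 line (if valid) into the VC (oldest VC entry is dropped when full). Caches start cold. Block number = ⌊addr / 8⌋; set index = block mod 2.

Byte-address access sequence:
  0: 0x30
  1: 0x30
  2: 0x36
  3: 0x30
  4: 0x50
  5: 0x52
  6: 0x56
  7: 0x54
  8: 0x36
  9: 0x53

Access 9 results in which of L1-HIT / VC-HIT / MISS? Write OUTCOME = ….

  [0] addr=0x30 blk=6 s=0: MISS | VC []
  [1] addr=0x30 blk=6 s=0: L1-HIT | VC []
  [2] addr=0x36 blk=6 s=0: L1-HIT | VC []
  [3] addr=0x30 blk=6 s=0: L1-HIT | VC []
  [4] addr=0x50 blk=10 s=0: MISS | VC [6]
  [5] addr=0x52 blk=10 s=0: L1-HIT | VC [6]
  [6] addr=0x56 blk=10 s=0: L1-HIT | VC [6]
  [7] addr=0x54 blk=10 s=0: L1-HIT | VC [6]
  [8] addr=0x36 blk=6 s=0: VC-HIT | VC [10]
  [9] addr=0x53 blk=10 s=0: VC-HIT | VC [6]

OUTCOME = VC-HIT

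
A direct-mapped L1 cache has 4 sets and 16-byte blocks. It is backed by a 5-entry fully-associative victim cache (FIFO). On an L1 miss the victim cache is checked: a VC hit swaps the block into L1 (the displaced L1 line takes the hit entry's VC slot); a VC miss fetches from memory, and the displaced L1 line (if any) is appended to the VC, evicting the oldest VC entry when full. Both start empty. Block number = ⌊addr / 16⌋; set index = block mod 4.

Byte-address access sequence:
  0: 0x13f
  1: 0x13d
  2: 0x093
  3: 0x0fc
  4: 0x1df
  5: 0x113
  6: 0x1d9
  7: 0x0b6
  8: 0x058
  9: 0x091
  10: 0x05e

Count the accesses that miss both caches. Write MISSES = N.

  [0] addr=0x13f blk=19 s=3: MISS | VC []
  [1] addr=0x13d blk=19 s=3: L1-HIT | VC []
  [2] addr=0x93 blk=9 s=1: MISS | VC []
  [3] addr=0xfc blk=15 s=3: MISS | VC [19]
  [4] addr=0x1df blk=29 s=1: MISS | VC [19, 9]
  [5] addr=0x113 blk=17 s=1: MISS | VC [19, 9, 29]
  [6] addr=0x1d9 blk=29 s=1: VC-HIT | VC [19, 9, 17]
  [7] addr=0xb6 blk=11 s=3: MISS | VC [19, 9, 17, 15]
  [8] addr=0x58 blk=5 s=1: MISS | VC [19, 9, 17, 15, 29]
  [9] addr=0x91 blk=9 s=1: VC-HIT | VC [19, 5, 17, 15, 29]
  [10] addr=0x5e blk=5 s=1: VC-HIT | VC [19, 9, 17, 15, 29]

MISSES = 7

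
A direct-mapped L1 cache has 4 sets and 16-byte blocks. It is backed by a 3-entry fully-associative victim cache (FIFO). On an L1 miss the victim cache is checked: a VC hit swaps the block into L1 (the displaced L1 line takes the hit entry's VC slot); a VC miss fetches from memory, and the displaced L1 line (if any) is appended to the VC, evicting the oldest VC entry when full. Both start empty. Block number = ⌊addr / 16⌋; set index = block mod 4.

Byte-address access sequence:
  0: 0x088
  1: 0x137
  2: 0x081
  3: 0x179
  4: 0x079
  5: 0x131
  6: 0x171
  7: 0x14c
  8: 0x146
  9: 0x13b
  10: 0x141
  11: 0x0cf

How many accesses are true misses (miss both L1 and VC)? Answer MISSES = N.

  [0] addr=0x88 blk=8 s=0: MISS | VC []
  [1] addr=0x137 blk=19 s=3: MISS | VC []
  [2] addr=0x81 blk=8 s=0: L1-HIT | VC []
  [3] addr=0x179 blk=23 s=3: MISS | VC [19]
  [4] addr=0x79 blk=7 s=3: MISS | VC [19, 23]
  [5] addr=0x131 blk=19 s=3: VC-HIT | VC [7, 23]
  [6] addr=0x171 blk=23 s=3: VC-HIT | VC [7, 19]
  [7] addr=0x14c blk=20 s=0: MISS | VC [7, 19, 8]
  [8] addr=0x146 blk=20 s=0: L1-HIT | VC [7, 19, 8]
  [9] addr=0x13b blk=19 s=3: VC-HIT | VC [7, 23, 8]
  [10] addr=0x141 blk=20 s=0: L1-HIT | VC [7, 23, 8]
  [11] addr=0xcf blk=12 s=0: MISS | VC [23, 8, 20]

MISSES = 6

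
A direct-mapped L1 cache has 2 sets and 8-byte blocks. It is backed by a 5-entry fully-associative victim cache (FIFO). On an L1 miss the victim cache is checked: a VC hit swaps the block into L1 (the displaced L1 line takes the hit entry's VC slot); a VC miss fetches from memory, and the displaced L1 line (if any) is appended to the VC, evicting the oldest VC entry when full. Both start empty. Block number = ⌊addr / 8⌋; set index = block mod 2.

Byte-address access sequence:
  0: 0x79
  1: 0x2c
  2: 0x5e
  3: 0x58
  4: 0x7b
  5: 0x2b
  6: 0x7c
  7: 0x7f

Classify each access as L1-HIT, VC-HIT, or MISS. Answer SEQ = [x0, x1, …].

SEQ = [MISS, MISS, MISS, L1-HIT, VC-HIT, VC-HIT, VC-HIT, L1-HIT]

0: 0x79 (blk 15, set 1) → MISS  vc=[]
1: 0x2c (blk 5, set 1) → MISS  vc=[15]
2: 0x5e (blk 11, set 1) → MISS  vc=[15, 5]
3: 0x58 (blk 11, set 1) → L1-HIT  vc=[15, 5]
4: 0x7b (blk 15, set 1) → VC-HIT  vc=[11, 5]
5: 0x2b (blk 5, set 1) → VC-HIT  vc=[11, 15]
6: 0x7c (blk 15, set 1) → VC-HIT  vc=[11, 5]
7: 0x7f (blk 15, set 1) → L1-HIT  vc=[11, 5]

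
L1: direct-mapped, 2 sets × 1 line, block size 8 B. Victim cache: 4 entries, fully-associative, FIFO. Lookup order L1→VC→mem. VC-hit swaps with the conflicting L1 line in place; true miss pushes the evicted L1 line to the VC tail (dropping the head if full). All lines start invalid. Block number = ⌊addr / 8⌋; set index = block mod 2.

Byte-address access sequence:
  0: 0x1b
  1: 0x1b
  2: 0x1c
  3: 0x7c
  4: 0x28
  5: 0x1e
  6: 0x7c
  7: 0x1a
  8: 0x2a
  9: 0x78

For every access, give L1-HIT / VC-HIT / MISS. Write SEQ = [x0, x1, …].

SEQ = [MISS, L1-HIT, L1-HIT, MISS, MISS, VC-HIT, VC-HIT, VC-HIT, VC-HIT, VC-HIT]

  [0] addr=0x1b blk=3 s=1: MISS | VC []
  [1] addr=0x1b blk=3 s=1: L1-HIT | VC []
  [2] addr=0x1c blk=3 s=1: L1-HIT | VC []
  [3] addr=0x7c blk=15 s=1: MISS | VC [3]
  [4] addr=0x28 blk=5 s=1: MISS | VC [3, 15]
  [5] addr=0x1e blk=3 s=1: VC-HIT | VC [5, 15]
  [6] addr=0x7c blk=15 s=1: VC-HIT | VC [5, 3]
  [7] addr=0x1a blk=3 s=1: VC-HIT | VC [5, 15]
  [8] addr=0x2a blk=5 s=1: VC-HIT | VC [3, 15]
  [9] addr=0x78 blk=15 s=1: VC-HIT | VC [3, 5]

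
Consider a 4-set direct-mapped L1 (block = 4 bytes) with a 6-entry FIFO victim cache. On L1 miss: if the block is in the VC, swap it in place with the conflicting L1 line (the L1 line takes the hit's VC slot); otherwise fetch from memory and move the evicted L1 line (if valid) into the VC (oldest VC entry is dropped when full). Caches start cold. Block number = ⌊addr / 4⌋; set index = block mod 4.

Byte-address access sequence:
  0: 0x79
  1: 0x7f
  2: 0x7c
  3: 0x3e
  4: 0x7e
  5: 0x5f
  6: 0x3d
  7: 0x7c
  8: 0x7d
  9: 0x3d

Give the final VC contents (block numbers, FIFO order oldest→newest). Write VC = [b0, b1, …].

  [0] addr=0x79 blk=30 s=2: MISS | VC []
  [1] addr=0x7f blk=31 s=3: MISS | VC []
  [2] addr=0x7c blk=31 s=3: L1-HIT | VC []
  [3] addr=0x3e blk=15 s=3: MISS | VC [31]
  [4] addr=0x7e blk=31 s=3: VC-HIT | VC [15]
  [5] addr=0x5f blk=23 s=3: MISS | VC [15, 31]
  [6] addr=0x3d blk=15 s=3: VC-HIT | VC [23, 31]
  [7] addr=0x7c blk=31 s=3: VC-HIT | VC [23, 15]
  [8] addr=0x7d blk=31 s=3: L1-HIT | VC [23, 15]
  [9] addr=0x3d blk=15 s=3: VC-HIT | VC [23, 31]

VC = [23, 31]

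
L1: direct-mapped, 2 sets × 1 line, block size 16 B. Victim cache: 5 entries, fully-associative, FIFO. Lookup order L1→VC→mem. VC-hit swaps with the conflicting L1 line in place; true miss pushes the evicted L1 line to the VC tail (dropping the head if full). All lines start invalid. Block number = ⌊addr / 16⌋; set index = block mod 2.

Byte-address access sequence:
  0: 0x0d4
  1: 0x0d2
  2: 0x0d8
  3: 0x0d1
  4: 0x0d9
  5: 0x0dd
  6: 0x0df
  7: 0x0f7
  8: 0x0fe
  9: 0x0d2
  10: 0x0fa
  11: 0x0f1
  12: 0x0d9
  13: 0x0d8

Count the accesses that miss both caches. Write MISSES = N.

#0 0xd4→b13/s1 MISS; vc=[]
#1 0xd2→b13/s1 L1-HIT; vc=[]
#2 0xd8→b13/s1 L1-HIT; vc=[]
#3 0xd1→b13/s1 L1-HIT; vc=[]
#4 0xd9→b13/s1 L1-HIT; vc=[]
#5 0xdd→b13/s1 L1-HIT; vc=[]
#6 0xdf→b13/s1 L1-HIT; vc=[]
#7 0xf7→b15/s1 MISS; vc=[13]
#8 0xfe→b15/s1 L1-HIT; vc=[13]
#9 0xd2→b13/s1 VC-HIT; vc=[15]
#10 0xfa→b15/s1 VC-HIT; vc=[13]
#11 0xf1→b15/s1 L1-HIT; vc=[13]
#12 0xd9→b13/s1 VC-HIT; vc=[15]
#13 0xd8→b13/s1 L1-HIT; vc=[15]

MISSES = 2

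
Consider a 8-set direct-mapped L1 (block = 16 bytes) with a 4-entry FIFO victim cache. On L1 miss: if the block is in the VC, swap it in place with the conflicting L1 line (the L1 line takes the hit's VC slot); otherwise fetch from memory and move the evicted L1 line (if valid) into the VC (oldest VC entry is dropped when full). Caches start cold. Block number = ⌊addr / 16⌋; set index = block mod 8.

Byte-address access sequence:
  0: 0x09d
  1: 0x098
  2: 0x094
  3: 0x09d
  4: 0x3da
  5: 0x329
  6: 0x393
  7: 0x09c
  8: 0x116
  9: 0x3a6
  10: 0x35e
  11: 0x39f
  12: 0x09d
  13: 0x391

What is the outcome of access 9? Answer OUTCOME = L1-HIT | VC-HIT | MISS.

OUTCOME = MISS

  [0] addr=0x9d blk=9 s=1: MISS | VC []
  [1] addr=0x98 blk=9 s=1: L1-HIT | VC []
  [2] addr=0x94 blk=9 s=1: L1-HIT | VC []
  [3] addr=0x9d blk=9 s=1: L1-HIT | VC []
  [4] addr=0x3da blk=61 s=5: MISS | VC []
  [5] addr=0x329 blk=50 s=2: MISS | VC []
  [6] addr=0x393 blk=57 s=1: MISS | VC [9]
  [7] addr=0x9c blk=9 s=1: VC-HIT | VC [57]
  [8] addr=0x116 blk=17 s=1: MISS | VC [57, 9]
  [9] addr=0x3a6 blk=58 s=2: MISS | VC [57, 9, 50]
  [10] addr=0x35e blk=53 s=5: MISS | VC [57, 9, 50, 61]
  [11] addr=0x39f blk=57 s=1: VC-HIT | VC [17, 9, 50, 61]
  [12] addr=0x9d blk=9 s=1: VC-HIT | VC [17, 57, 50, 61]
  [13] addr=0x391 blk=57 s=1: VC-HIT | VC [17, 9, 50, 61]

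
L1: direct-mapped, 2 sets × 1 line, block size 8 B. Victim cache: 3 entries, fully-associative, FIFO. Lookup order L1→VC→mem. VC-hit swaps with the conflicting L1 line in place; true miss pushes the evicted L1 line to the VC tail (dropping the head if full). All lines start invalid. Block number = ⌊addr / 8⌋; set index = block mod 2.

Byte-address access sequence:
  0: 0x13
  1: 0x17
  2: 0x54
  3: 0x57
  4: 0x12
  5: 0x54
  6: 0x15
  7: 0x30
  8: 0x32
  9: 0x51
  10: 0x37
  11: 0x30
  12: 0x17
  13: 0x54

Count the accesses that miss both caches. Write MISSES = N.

  [0] addr=0x13 blk=2 s=0: MISS | VC []
  [1] addr=0x17 blk=2 s=0: L1-HIT | VC []
  [2] addr=0x54 blk=10 s=0: MISS | VC [2]
  [3] addr=0x57 blk=10 s=0: L1-HIT | VC [2]
  [4] addr=0x12 blk=2 s=0: VC-HIT | VC [10]
  [5] addr=0x54 blk=10 s=0: VC-HIT | VC [2]
  [6] addr=0x15 blk=2 s=0: VC-HIT | VC [10]
  [7] addr=0x30 blk=6 s=0: MISS | VC [10, 2]
  [8] addr=0x32 blk=6 s=0: L1-HIT | VC [10, 2]
  [9] addr=0x51 blk=10 s=0: VC-HIT | VC [6, 2]
  [10] addr=0x37 blk=6 s=0: VC-HIT | VC [10, 2]
  [11] addr=0x30 blk=6 s=0: L1-HIT | VC [10, 2]
  [12] addr=0x17 blk=2 s=0: VC-HIT | VC [10, 6]
  [13] addr=0x54 blk=10 s=0: VC-HIT | VC [2, 6]

MISSES = 3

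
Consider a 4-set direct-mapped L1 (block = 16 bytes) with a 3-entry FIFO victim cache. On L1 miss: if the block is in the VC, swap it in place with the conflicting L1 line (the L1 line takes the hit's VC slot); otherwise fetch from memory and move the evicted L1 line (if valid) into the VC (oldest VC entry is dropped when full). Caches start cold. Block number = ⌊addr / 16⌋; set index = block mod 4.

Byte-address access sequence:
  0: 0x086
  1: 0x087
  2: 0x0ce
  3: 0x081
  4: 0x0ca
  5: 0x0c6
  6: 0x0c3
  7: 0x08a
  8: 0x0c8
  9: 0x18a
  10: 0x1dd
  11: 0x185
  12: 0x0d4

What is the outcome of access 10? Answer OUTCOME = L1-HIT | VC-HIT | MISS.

OUTCOME = MISS

0: 0x86 (blk 8, set 0) → MISS  vc=[]
1: 0x87 (blk 8, set 0) → L1-HIT  vc=[]
2: 0xce (blk 12, set 0) → MISS  vc=[8]
3: 0x81 (blk 8, set 0) → VC-HIT  vc=[12]
4: 0xca (blk 12, set 0) → VC-HIT  vc=[8]
5: 0xc6 (blk 12, set 0) → L1-HIT  vc=[8]
6: 0xc3 (blk 12, set 0) → L1-HIT  vc=[8]
7: 0x8a (blk 8, set 0) → VC-HIT  vc=[12]
8: 0xc8 (blk 12, set 0) → VC-HIT  vc=[8]
9: 0x18a (blk 24, set 0) → MISS  vc=[8, 12]
10: 0x1dd (blk 29, set 1) → MISS  vc=[8, 12]
11: 0x185 (blk 24, set 0) → L1-HIT  vc=[8, 12]
12: 0xd4 (blk 13, set 1) → MISS  vc=[8, 12, 29]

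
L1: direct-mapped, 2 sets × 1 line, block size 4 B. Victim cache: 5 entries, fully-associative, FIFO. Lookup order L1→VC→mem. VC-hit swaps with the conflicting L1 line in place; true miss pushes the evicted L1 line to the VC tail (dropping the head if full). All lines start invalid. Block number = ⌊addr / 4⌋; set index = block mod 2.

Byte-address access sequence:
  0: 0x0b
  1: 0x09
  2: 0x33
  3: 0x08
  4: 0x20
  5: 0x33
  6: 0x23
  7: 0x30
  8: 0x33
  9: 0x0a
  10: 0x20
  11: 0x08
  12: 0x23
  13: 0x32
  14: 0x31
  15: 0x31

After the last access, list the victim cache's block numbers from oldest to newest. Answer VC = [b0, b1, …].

VC = [2, 8]

  [0] addr=0xb blk=2 s=0: MISS | VC []
  [1] addr=0x9 blk=2 s=0: L1-HIT | VC []
  [2] addr=0x33 blk=12 s=0: MISS | VC [2]
  [3] addr=0x8 blk=2 s=0: VC-HIT | VC [12]
  [4] addr=0x20 blk=8 s=0: MISS | VC [12, 2]
  [5] addr=0x33 blk=12 s=0: VC-HIT | VC [8, 2]
  [6] addr=0x23 blk=8 s=0: VC-HIT | VC [12, 2]
  [7] addr=0x30 blk=12 s=0: VC-HIT | VC [8, 2]
  [8] addr=0x33 blk=12 s=0: L1-HIT | VC [8, 2]
  [9] addr=0xa blk=2 s=0: VC-HIT | VC [8, 12]
  [10] addr=0x20 blk=8 s=0: VC-HIT | VC [2, 12]
  [11] addr=0x8 blk=2 s=0: VC-HIT | VC [8, 12]
  [12] addr=0x23 blk=8 s=0: VC-HIT | VC [2, 12]
  [13] addr=0x32 blk=12 s=0: VC-HIT | VC [2, 8]
  [14] addr=0x31 blk=12 s=0: L1-HIT | VC [2, 8]
  [15] addr=0x31 blk=12 s=0: L1-HIT | VC [2, 8]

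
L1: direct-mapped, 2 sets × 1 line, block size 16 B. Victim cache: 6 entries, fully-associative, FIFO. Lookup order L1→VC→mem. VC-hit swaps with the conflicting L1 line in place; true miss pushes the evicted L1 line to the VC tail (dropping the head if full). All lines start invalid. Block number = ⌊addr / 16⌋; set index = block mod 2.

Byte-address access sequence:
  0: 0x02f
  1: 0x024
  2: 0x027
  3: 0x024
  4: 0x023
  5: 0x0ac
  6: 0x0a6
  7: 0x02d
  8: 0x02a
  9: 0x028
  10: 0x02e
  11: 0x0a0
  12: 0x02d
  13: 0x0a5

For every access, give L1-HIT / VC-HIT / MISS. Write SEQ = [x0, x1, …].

#0 0x2f→b2/s0 MISS; vc=[]
#1 0x24→b2/s0 L1-HIT; vc=[]
#2 0x27→b2/s0 L1-HIT; vc=[]
#3 0x24→b2/s0 L1-HIT; vc=[]
#4 0x23→b2/s0 L1-HIT; vc=[]
#5 0xac→b10/s0 MISS; vc=[2]
#6 0xa6→b10/s0 L1-HIT; vc=[2]
#7 0x2d→b2/s0 VC-HIT; vc=[10]
#8 0x2a→b2/s0 L1-HIT; vc=[10]
#9 0x28→b2/s0 L1-HIT; vc=[10]
#10 0x2e→b2/s0 L1-HIT; vc=[10]
#11 0xa0→b10/s0 VC-HIT; vc=[2]
#12 0x2d→b2/s0 VC-HIT; vc=[10]
#13 0xa5→b10/s0 VC-HIT; vc=[2]

SEQ = [MISS, L1-HIT, L1-HIT, L1-HIT, L1-HIT, MISS, L1-HIT, VC-HIT, L1-HIT, L1-HIT, L1-HIT, VC-HIT, VC-HIT, VC-HIT]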